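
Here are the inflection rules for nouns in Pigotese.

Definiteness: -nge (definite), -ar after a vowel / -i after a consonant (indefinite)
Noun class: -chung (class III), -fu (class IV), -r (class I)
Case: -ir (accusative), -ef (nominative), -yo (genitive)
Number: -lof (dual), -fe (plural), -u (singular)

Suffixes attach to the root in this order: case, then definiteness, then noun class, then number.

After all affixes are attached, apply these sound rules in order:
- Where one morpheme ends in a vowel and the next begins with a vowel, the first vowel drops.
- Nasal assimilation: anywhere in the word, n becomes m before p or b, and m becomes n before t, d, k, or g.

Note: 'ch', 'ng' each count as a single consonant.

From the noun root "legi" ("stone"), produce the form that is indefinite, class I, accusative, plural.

legirirfe

Attach case accusative -ir → legiir.
Attach definiteness indefinite -i (after consonant 'r') → legiiri.
Attach noun class class I -r → legiirir.
Attach number plural -fe → legiirirfe.
Apply vowel deletion: legiirirfe → legirirfe.
Nasal assimilation: no change.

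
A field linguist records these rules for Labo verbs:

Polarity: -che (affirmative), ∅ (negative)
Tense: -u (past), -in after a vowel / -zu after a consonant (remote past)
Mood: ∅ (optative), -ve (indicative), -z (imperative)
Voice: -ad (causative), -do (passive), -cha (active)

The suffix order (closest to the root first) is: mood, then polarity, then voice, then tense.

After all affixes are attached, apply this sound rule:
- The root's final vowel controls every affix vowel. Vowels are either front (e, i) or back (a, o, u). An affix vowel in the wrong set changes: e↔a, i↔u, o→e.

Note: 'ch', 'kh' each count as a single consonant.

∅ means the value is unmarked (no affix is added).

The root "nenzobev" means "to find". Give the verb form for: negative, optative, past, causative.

nenzobevedi

mood = optative: zero marking, form stays nenzobev.
polarity = negative: zero marking, form stays nenzobev.
Attach voice causative -ad → nenzobevad.
Attach tense past -u → nenzobevadu.
Apply vowel harmony: nenzobevadu → nenzobevedi.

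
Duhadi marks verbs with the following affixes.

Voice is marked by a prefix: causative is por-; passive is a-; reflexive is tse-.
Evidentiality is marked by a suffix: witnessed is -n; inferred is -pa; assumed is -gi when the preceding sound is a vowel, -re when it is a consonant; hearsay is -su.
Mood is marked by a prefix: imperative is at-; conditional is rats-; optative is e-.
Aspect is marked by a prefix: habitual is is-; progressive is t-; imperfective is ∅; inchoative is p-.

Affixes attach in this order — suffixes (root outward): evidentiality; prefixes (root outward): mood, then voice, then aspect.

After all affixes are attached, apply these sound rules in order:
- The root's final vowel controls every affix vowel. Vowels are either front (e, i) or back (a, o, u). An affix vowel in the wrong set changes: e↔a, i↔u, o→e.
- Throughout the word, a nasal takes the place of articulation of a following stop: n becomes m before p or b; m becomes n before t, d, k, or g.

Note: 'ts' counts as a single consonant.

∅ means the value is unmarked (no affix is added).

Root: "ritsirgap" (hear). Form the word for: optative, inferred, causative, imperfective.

poraritsirgappa

Attach evidentiality inferred -pa → ritsirgappa.
Attach mood optative e- → eritsirgappa.
Attach voice causative por- → poreritsirgappa.
aspect = imperfective: zero marking, form stays poreritsirgappa.
Apply vowel harmony: poreritsirgappa → poraritsirgappa.
Nasal assimilation: no change.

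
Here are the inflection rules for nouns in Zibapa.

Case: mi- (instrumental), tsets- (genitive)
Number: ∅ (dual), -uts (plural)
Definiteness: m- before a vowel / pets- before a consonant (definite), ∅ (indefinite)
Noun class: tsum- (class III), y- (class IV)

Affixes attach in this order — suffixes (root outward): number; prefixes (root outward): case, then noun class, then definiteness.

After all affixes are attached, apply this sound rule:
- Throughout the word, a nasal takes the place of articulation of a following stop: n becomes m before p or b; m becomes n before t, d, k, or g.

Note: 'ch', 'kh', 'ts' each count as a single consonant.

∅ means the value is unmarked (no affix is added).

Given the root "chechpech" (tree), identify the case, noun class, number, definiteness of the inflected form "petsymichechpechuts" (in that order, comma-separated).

instrumental, class IV, plural, definite

Segment: pets-y-mi-chechpech-uts.
case: mi- → instrumental.
noun class: y- → class IV.
number: -uts → plural.
definiteness: m/pets- → definite.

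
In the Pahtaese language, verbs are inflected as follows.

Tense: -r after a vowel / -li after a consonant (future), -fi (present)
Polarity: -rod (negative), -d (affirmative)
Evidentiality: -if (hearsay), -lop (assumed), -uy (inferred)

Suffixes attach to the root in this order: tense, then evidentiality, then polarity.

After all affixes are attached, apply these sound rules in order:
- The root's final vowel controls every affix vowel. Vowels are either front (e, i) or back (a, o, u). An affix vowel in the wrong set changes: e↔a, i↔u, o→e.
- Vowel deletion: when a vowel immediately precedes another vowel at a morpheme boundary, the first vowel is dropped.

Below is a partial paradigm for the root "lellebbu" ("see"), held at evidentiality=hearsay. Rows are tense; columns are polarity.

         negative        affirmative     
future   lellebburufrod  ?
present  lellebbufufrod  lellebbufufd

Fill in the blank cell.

lellebburufd

Attach tense future -r (after vowel 'u') → lellebbur.
Attach evidentiality hearsay -if → lellebburif.
Attach polarity affirmative -d → lellebburifd.
Apply vowel harmony: lellebburifd → lellebburufd.
Vowel deletion: no change.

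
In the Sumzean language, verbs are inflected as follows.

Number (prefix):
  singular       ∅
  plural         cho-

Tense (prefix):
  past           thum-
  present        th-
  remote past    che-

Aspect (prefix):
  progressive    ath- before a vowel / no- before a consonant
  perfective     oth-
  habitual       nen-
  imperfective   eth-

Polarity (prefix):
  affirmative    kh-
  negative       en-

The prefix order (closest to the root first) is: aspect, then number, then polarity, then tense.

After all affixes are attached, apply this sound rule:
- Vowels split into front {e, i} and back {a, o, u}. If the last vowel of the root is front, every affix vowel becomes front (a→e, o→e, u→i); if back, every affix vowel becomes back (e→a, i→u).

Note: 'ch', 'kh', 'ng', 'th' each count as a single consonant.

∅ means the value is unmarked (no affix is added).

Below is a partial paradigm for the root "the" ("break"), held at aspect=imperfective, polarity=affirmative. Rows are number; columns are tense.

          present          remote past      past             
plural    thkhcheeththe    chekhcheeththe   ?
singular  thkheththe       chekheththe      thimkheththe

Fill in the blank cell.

thimkhcheeththe

Attach aspect imperfective eth- → eththe.
Attach number plural cho- → choeththe.
Attach polarity affirmative kh- → khchoeththe.
Attach tense past thum- → thumkhchoeththe.
Apply vowel harmony: thumkhchoeththe → thimkhcheeththe.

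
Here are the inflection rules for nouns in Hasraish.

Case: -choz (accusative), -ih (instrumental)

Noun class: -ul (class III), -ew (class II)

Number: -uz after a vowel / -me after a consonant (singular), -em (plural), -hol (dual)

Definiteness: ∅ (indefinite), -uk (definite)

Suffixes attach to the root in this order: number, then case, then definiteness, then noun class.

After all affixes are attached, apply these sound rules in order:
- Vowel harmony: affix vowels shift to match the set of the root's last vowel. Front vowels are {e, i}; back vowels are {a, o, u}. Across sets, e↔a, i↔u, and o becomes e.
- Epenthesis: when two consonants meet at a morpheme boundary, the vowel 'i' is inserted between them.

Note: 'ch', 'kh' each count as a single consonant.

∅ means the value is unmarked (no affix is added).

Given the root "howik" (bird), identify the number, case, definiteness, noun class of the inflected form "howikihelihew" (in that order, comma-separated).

dual, instrumental, indefinite, class II

Segment: howik-hol-ih-ew.
number: -hol → dual.
case: -ih → instrumental.
definiteness: ∅ → indefinite.
noun class: -ew → class II.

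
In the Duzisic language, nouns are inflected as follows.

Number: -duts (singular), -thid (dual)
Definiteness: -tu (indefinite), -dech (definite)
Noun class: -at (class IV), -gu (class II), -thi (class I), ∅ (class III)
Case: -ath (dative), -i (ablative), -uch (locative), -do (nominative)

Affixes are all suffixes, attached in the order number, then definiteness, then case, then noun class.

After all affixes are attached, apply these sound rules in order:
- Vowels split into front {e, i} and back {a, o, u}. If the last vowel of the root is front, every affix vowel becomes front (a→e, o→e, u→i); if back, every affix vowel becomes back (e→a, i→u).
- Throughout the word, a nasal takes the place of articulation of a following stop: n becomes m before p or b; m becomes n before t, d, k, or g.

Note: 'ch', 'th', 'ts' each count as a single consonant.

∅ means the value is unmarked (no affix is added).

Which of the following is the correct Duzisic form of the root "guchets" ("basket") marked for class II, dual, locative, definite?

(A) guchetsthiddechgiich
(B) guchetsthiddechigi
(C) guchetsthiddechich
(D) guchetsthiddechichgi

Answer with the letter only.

D

Attach number dual -thid → guchetsthid.
Attach definiteness definite -dech → guchetsthiddech.
Attach case locative -uch → guchetsthiddechuch.
Attach noun class class II -gu → guchetsthiddechuchgu.
Apply vowel harmony: guchetsthiddechuchgu → guchetsthiddechichgi.
Nasal assimilation: no change.
So the correct form is guchetsthiddechichgi, option (D).
(A) guchetsthiddechgiich is wrong: it has the affixes in the wrong order.
(B) guchetsthiddechigi is wrong: it uses ablative instead of locative for case.
(C) guchetsthiddechich is wrong: it uses class III instead of class II for noun class.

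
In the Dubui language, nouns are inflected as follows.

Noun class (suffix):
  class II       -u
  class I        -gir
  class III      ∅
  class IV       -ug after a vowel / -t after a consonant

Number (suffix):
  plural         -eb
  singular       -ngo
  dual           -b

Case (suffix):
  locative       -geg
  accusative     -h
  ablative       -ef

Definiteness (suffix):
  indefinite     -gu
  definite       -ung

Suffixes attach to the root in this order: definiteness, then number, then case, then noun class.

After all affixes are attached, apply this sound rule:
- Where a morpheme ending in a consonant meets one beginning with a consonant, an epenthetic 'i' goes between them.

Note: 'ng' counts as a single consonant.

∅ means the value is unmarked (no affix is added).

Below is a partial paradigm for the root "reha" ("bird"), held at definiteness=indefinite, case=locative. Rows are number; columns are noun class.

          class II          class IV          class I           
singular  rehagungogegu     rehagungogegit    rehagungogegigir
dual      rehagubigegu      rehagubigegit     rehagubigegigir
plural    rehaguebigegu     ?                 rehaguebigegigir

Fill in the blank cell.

rehaguebigegit

Attach definiteness indefinite -gu → rehagu.
Attach number plural -eb → rehagueb.
Attach case locative -geg → rehaguebgeg.
Attach noun class class IV -t (after consonant 'g') → rehaguebgegt.
Apply epenthesis: rehaguebgegt → rehaguebigegit.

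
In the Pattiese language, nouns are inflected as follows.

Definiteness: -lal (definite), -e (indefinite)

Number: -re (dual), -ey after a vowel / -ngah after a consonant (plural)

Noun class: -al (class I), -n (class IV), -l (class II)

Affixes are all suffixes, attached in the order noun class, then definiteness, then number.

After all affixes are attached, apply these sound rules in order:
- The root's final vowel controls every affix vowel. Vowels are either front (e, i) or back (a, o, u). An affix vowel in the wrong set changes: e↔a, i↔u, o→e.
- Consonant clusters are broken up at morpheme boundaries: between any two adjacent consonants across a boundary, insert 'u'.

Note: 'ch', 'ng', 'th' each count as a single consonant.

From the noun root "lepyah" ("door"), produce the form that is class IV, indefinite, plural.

lepyahunaay

Attach noun class class IV -n → lepyahn.
Attach definiteness indefinite -e → lepyahne.
Attach number plural -ey (after vowel 'e') → lepyahneey.
Apply vowel harmony: lepyahneey → lepyahnaay.
Apply epenthesis: lepyahnaay → lepyahunaay.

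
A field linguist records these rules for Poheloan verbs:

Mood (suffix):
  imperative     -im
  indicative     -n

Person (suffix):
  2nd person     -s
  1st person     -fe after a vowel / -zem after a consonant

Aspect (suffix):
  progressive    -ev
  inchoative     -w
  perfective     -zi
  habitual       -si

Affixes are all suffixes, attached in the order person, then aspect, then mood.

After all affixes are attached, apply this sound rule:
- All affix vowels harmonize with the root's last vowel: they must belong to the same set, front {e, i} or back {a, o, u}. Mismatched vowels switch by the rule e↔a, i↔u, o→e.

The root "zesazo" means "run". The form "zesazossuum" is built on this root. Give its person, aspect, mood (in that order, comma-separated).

Segment: zesazo-s-si-im.
person: -s → 2nd person.
aspect: -si → habitual.
mood: -im → imperative.

2nd person, habitual, imperative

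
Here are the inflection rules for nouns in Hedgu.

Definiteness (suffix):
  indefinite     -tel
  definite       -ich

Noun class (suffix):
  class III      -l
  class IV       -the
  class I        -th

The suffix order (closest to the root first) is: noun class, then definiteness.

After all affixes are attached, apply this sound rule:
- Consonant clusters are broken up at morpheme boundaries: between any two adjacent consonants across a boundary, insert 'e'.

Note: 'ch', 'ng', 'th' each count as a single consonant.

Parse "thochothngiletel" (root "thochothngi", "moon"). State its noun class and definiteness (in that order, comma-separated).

Segment: thochothngi-l-tel.
noun class: -l → class III.
definiteness: -tel → indefinite.

class III, indefinite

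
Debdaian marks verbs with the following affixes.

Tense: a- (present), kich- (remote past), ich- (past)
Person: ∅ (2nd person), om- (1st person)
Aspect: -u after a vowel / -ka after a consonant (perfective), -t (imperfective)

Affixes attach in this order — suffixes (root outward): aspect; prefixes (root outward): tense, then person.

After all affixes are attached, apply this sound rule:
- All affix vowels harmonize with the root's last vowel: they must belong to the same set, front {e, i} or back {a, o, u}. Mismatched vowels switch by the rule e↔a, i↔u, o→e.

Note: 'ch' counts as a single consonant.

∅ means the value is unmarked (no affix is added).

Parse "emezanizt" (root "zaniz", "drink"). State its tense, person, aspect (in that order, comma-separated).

Segment: om-a-zaniz-t.
tense: a- → present.
person: om- → 1st person.
aspect: -t → imperfective.

present, 1st person, imperfective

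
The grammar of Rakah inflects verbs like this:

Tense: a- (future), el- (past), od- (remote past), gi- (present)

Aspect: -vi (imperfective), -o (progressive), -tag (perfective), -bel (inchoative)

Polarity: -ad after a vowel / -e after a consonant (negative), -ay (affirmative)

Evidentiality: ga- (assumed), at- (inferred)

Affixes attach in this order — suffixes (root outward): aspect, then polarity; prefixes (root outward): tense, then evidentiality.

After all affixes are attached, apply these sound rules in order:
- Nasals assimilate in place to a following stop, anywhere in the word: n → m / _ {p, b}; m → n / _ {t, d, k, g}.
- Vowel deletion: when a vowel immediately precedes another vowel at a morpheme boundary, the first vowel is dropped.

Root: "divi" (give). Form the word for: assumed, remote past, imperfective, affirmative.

Attach tense remote past od- → oddivi.
Attach evidentiality assumed ga- → gaoddivi.
Attach aspect imperfective -vi → gaoddivivi.
Attach polarity affirmative -ay → gaoddiviviay.
Nasal assimilation: no change.
Apply vowel deletion: gaoddiviviay → goddivivay.

goddivivay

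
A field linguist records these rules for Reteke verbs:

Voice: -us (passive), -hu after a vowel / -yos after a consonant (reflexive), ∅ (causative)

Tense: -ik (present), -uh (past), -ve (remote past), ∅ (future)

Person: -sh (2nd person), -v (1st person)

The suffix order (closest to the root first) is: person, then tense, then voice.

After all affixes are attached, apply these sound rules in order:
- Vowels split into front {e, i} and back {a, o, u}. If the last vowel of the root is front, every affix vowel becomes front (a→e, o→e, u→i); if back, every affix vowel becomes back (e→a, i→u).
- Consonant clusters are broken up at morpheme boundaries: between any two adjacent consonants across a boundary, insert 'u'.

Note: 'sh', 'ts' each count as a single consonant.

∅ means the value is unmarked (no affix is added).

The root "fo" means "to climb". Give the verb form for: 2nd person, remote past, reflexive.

foshuvahu

Attach person 2nd person -sh → fosh.
Attach tense remote past -ve → foshve.
Attach voice reflexive -hu (after vowel 'e') → foshvehu.
Apply vowel harmony: foshvehu → foshvahu.
Apply epenthesis: foshvahu → foshuvahu.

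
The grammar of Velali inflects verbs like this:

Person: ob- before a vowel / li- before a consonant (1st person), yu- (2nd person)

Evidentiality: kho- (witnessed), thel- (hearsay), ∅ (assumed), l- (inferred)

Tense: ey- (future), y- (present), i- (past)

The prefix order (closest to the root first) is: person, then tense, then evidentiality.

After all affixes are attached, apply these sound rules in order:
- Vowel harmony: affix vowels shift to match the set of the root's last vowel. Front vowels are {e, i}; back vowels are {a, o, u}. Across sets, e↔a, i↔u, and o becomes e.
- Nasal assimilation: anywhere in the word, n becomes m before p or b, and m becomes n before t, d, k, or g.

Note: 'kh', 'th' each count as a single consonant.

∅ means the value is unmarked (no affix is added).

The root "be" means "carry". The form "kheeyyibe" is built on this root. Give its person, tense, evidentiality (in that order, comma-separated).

2nd person, future, witnessed

Segment: kho-ey-yu-be.
person: yu- → 2nd person.
tense: ey- → future.
evidentiality: kho- → witnessed.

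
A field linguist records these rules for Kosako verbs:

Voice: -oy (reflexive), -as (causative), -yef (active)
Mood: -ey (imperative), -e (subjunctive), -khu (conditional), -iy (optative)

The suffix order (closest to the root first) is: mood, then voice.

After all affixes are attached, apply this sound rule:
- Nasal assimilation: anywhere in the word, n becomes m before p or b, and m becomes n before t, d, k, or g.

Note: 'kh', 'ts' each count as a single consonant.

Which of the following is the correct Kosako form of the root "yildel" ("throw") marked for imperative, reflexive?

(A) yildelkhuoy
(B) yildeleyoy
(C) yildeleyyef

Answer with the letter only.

Attach mood imperative -ey → yildeley.
Attach voice reflexive -oy → yildeleyoy.
Nasal assimilation: no change.
So the correct form is yildeleyoy, option (B).
(A) yildelkhuoy is wrong: it uses conditional instead of imperative for mood.
(C) yildeleyyef is wrong: it uses active instead of reflexive for voice.

B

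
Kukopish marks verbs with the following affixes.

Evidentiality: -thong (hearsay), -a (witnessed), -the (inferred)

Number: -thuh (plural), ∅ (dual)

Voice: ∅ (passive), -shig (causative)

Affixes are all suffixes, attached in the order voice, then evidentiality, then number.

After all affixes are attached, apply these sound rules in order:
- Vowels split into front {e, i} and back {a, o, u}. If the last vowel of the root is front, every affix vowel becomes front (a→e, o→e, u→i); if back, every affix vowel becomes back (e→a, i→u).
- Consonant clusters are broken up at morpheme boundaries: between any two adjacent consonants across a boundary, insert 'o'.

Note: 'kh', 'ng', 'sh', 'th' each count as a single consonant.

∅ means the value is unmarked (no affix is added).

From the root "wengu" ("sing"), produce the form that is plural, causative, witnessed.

Attach voice causative -shig → wengushig.
Attach evidentiality witnessed -a → wengushiga.
Attach number plural -thuh → wengushigathuh.
Apply vowel harmony: wengushigathuh → wengushugathuh.
Epenthesis: no change.

wengushugathuh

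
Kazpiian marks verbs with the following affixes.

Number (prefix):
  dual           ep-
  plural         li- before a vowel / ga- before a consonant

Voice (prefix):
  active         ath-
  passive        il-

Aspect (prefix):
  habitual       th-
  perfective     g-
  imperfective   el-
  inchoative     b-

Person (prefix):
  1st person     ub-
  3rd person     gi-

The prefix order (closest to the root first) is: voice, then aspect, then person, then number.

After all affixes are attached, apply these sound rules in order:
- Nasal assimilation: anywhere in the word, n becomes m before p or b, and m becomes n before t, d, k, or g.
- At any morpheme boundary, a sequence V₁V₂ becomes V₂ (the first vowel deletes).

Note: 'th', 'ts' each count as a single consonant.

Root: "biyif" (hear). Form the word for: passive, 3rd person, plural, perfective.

Attach voice passive il- → ilbiyif.
Attach aspect perfective g- → gilbiyif.
Attach person 3rd person gi- → gigilbiyif.
Attach number plural ga- (before consonant 'g') → gagigilbiyif.
Nasal assimilation: no change.
Vowel deletion: no change.

gagigilbiyif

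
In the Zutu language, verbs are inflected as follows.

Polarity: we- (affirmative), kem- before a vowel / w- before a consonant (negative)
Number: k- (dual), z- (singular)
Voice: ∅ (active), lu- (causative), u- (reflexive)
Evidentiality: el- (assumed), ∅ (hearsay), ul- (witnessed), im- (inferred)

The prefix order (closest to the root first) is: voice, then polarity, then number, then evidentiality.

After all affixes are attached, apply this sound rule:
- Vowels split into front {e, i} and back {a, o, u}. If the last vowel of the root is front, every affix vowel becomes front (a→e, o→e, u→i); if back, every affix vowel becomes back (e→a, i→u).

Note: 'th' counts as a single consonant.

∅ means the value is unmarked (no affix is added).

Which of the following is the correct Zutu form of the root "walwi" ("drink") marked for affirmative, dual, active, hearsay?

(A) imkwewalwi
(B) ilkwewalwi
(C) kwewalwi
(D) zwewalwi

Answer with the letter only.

C

voice = active: zero marking, form stays walwi.
Attach polarity affirmative we- → wewalwi.
Attach number dual k- → kwewalwi.
evidentiality = hearsay: zero marking, form stays kwewalwi.
Vowel harmony: no change.
So the correct form is kwewalwi, option (C).
(A) imkwewalwi is wrong: it uses inferred instead of hearsay for evidentiality.
(D) zwewalwi is wrong: it uses singular instead of dual for number.
(B) ilkwewalwi is wrong: it uses witnessed instead of hearsay for evidentiality.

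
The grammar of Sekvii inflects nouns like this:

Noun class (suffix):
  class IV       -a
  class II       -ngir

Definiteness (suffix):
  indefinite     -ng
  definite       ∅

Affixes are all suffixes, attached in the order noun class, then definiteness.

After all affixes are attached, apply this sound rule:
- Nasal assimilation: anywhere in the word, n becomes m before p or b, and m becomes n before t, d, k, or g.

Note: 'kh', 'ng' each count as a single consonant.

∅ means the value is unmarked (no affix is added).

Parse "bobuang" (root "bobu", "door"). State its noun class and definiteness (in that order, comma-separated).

Segment: bobu-a-ng.
noun class: -a → class IV.
definiteness: -ng → indefinite.

class IV, indefinite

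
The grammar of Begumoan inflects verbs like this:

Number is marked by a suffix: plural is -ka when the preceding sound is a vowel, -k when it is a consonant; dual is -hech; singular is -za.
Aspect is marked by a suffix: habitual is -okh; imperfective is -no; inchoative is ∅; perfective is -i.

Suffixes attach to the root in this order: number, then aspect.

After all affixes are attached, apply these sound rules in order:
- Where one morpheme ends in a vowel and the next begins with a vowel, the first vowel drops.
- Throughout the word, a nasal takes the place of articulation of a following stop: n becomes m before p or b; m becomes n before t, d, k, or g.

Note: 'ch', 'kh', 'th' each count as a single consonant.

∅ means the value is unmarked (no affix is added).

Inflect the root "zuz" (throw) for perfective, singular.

zuzzi

Attach number singular -za → zuzza.
Attach aspect perfective -i → zuzzai.
Apply vowel deletion: zuzzai → zuzzi.
Nasal assimilation: no change.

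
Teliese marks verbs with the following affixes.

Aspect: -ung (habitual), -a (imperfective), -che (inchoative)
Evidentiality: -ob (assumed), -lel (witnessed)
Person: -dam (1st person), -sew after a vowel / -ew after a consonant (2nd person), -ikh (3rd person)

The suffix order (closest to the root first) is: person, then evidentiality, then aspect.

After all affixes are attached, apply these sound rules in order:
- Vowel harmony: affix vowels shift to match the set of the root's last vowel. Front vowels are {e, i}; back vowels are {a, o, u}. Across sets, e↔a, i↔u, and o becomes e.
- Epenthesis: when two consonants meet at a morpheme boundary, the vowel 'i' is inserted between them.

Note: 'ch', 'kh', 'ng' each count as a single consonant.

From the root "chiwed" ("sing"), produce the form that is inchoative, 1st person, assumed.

chiwedidemebiche

Attach person 1st person -dam → chiweddam.
Attach evidentiality assumed -ob → chiweddamob.
Attach aspect inchoative -che → chiweddamobche.
Apply vowel harmony: chiweddamobche → chiweddemebche.
Apply epenthesis: chiweddemebche → chiwedidemebiche.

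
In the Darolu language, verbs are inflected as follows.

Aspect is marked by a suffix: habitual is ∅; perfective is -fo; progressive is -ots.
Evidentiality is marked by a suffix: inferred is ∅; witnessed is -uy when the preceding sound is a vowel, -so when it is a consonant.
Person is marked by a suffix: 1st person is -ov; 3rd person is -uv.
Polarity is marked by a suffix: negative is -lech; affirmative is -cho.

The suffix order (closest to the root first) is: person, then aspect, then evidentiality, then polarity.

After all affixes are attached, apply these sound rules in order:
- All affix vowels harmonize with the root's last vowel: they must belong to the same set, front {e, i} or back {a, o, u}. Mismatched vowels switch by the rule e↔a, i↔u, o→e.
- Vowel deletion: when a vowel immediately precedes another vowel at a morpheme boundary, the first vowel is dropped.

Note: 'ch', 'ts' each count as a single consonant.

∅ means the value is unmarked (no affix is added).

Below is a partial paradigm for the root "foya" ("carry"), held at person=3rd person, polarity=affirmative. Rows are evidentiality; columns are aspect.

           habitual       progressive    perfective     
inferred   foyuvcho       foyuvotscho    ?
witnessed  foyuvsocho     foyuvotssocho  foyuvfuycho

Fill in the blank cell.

Attach person 3rd person -uv → foyauv.
Attach aspect perfective -fo → foyauvfo.
evidentiality = inferred: zero marking, form stays foyauvfo.
Attach polarity affirmative -cho → foyauvfocho.
Vowel harmony: no change.
Apply vowel deletion: foyauvfocho → foyuvfocho.

foyuvfocho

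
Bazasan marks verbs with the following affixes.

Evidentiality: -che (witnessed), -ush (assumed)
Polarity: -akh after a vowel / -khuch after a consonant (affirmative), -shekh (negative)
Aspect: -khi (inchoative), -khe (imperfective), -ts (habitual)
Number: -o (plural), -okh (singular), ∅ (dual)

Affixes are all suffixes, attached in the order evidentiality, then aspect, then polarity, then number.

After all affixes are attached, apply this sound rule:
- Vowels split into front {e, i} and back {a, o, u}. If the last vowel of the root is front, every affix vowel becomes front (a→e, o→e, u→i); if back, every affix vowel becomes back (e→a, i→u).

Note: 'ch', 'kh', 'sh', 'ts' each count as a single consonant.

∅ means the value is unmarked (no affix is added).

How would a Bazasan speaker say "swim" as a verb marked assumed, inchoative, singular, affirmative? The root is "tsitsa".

Attach evidentiality assumed -ush → tsitsaush.
Attach aspect inchoative -khi → tsitsaushkhi.
Attach polarity affirmative -akh (after vowel 'i') → tsitsaushkhiakh.
Attach number singular -okh → tsitsaushkhiakhokh.
Apply vowel harmony: tsitsaushkhiakhokh → tsitsaushkhuakhokh.

tsitsaushkhuakhokh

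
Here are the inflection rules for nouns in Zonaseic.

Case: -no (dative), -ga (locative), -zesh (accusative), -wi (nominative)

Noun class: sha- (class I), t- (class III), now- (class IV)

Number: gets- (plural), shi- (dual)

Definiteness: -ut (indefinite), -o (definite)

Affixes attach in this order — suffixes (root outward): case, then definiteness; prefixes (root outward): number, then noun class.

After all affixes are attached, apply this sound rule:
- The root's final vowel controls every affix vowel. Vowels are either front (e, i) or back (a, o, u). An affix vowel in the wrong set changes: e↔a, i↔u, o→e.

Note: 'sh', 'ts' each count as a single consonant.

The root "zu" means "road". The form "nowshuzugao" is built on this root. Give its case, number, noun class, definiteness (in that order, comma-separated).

locative, dual, class IV, definite

Segment: now-shi-zu-ga-o.
case: -ga → locative.
number: shi- → dual.
noun class: now- → class IV.
definiteness: -o → definite.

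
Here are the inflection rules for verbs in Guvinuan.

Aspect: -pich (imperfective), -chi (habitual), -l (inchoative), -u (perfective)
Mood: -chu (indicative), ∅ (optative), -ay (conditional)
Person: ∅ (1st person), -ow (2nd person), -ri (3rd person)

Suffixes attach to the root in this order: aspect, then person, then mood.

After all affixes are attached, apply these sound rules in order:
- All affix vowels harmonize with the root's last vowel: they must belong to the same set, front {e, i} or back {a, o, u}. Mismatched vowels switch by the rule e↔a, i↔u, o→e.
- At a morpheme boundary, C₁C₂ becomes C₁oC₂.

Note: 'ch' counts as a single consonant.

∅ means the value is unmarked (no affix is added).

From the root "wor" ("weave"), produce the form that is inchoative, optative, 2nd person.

worolow

Attach aspect inchoative -l → worl.
Attach person 2nd person -ow → worlow.
mood = optative: zero marking, form stays worlow.
Vowel harmony: no change.
Apply epenthesis: worlow → worolow.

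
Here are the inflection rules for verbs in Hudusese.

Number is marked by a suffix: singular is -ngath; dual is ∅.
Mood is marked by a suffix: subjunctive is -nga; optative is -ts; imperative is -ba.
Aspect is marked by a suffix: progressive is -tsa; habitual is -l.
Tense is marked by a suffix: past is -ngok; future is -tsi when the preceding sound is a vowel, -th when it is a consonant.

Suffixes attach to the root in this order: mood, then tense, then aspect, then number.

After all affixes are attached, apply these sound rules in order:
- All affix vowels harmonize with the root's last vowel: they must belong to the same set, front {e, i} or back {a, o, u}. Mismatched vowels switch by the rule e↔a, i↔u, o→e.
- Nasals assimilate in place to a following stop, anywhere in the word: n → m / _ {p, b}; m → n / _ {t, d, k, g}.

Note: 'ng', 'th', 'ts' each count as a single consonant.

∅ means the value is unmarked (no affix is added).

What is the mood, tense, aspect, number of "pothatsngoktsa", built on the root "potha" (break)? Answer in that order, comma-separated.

Segment: potha-ts-ngok-tsa.
mood: -ts → optative.
tense: -ngok → past.
aspect: -tsa → progressive.
number: ∅ → dual.

optative, past, progressive, dual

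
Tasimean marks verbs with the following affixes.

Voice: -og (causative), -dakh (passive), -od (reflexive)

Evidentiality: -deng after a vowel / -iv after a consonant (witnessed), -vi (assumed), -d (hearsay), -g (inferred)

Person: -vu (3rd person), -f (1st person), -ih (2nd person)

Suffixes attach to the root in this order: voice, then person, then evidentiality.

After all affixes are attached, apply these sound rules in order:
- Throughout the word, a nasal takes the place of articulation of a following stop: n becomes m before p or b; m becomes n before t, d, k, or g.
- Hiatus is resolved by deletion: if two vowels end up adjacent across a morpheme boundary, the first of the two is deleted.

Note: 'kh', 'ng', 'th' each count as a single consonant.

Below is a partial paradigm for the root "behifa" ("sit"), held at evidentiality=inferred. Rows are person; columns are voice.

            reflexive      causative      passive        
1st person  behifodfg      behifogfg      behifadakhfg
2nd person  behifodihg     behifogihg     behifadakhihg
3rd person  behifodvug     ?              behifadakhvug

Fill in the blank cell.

Attach voice causative -og → behifaog.
Attach person 3rd person -vu → behifaogvu.
Attach evidentiality inferred -g → behifaogvug.
Nasal assimilation: no change.
Apply vowel deletion: behifaogvug → behifogvug.

behifogvug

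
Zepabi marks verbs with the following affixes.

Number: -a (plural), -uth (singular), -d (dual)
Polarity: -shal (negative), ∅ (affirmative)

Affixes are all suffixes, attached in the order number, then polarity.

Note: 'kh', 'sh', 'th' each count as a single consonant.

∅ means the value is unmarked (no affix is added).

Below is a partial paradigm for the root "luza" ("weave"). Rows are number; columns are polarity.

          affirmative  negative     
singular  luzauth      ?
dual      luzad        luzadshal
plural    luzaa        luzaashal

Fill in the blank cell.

luzauthshal

Attach number singular -uth → luzauth.
Attach polarity negative -shal → luzauthshal.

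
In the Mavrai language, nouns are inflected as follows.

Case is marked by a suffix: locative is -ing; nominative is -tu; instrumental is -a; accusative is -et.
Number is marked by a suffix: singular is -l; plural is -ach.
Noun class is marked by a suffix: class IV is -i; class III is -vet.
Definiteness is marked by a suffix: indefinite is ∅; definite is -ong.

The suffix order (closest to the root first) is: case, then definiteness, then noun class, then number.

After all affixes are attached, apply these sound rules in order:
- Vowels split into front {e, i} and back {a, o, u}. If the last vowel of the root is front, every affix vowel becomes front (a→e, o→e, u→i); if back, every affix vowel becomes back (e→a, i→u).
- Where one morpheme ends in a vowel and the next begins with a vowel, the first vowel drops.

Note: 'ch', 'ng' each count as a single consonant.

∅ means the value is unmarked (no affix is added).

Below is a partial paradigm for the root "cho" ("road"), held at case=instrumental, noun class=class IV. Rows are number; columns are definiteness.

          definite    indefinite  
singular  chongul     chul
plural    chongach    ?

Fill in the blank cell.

Attach case instrumental -a → choa.
definiteness = indefinite: zero marking, form stays choa.
Attach noun class class IV -i → choai.
Attach number plural -ach → choaiach.
Apply vowel harmony: choaiach → choauach.
Apply vowel deletion: choauach → chach.

chach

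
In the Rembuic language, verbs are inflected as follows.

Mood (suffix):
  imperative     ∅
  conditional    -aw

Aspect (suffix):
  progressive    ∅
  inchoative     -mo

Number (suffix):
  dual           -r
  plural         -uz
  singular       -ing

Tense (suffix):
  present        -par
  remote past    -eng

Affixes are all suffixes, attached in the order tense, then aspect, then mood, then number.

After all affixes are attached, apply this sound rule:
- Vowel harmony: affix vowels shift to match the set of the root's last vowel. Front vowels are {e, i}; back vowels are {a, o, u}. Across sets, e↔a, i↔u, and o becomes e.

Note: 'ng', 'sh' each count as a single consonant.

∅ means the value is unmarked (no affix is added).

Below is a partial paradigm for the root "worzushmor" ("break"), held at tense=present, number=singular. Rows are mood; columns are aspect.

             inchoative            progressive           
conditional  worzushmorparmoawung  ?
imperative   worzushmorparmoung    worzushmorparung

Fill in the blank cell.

Attach tense present -par → worzushmorpar.
aspect = progressive: zero marking, form stays worzushmorpar.
Attach mood conditional -aw → worzushmorparaw.
Attach number singular -ing → worzushmorparawing.
Apply vowel harmony: worzushmorparawing → worzushmorparawung.

worzushmorparawung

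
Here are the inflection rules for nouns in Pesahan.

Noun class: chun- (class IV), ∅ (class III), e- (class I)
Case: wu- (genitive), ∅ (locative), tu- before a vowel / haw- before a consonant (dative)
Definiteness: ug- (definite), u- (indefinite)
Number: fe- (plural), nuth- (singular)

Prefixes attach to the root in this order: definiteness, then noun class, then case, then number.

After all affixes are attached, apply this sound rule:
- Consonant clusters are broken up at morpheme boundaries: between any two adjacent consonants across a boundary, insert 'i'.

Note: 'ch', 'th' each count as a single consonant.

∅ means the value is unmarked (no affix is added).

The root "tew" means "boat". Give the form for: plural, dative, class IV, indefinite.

Attach definiteness indefinite u- → utew.
Attach noun class class IV chun- → chunutew.
Attach case dative haw- (before consonant 'ch') → hawchunutew.
Attach number plural fe- → fehawchunutew.
Apply epenthesis: fehawchunutew → fehawichunutew.

fehawichunutew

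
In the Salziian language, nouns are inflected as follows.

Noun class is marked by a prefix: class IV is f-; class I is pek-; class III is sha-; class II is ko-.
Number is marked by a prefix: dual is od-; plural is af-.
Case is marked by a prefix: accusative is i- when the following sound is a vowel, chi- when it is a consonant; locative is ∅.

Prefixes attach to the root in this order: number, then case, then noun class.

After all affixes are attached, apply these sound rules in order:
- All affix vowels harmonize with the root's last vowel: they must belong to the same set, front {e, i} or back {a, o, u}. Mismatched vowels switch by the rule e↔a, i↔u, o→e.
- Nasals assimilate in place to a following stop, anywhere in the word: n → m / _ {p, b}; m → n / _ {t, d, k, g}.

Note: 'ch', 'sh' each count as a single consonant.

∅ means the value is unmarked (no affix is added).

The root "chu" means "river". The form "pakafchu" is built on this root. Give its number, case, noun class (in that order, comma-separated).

plural, locative, class I

Segment: pek-af-chu.
number: af- → plural.
case: ∅ → locative.
noun class: pek- → class I.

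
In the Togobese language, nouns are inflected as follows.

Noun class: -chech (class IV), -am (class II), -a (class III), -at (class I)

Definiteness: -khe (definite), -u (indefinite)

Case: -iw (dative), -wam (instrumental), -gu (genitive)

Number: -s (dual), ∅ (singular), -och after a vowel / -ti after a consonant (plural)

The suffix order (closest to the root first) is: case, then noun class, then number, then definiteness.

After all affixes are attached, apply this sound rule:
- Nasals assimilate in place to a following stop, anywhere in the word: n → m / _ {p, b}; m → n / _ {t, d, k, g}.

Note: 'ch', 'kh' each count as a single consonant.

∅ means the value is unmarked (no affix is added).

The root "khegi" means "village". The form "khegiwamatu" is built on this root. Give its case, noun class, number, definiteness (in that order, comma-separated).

Segment: khegi-wam-at-u.
case: -wam → instrumental.
noun class: -at → class I.
number: ∅ → singular.
definiteness: -u → indefinite.

instrumental, class I, singular, indefinite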